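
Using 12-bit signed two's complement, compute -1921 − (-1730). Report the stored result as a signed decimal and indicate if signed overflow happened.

-191; no overflow

-1921 → 100001111111
-1730 → 100100111110
Subtract via negate-and-add: invert 100100111110 + 1 = 011011000010 (i.e. 1730).
  100001111111
+ 011011000010
= 111101000001
Result 111101000001: MSB = 1 → 3905 − 4096 = -191.
Addends (after negating the subtrahend) have opposite signs, so signed overflow cannot occur.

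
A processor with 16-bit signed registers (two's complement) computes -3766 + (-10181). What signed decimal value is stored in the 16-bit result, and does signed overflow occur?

-3766 → 1111000101001010
-10181 → 1101100000111011
  1111000101001010
+ 1101100000111011
= 1100100110000101  (discard carry-out 1)
Result 1100100110000101: MSB = 1 → 51589 − 65536 = -13947.
Both addends are negative and so is the stored result: no signed overflow.

-13947; no overflow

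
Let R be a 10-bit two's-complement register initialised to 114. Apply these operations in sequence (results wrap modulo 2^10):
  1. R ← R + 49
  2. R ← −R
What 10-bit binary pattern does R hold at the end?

Start: R = 114 = 0001110010.
R = 114 + 49 = 163 = 0010100011
R = −(163) = -163 = 1101011101

1101011101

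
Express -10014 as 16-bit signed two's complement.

1101100011100010

|-10014| = 10014 = 0010011100011110 in 16 bits.
Invert the bits: 1101100011100001. Add 1: 1101100011100010.
Check: 1101100011100010 reads as 55522 − 65536 = -10014.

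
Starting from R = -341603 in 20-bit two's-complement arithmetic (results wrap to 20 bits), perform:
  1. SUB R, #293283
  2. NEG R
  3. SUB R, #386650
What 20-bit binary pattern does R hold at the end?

Start: R = -341603 = 10101100100110011101.
R = -341603 − 293283 = -634886; wraps to 413690 = 01100100111111111010
R = −(413690) = -413690 = 10011011000000000110
R = -413690 − 386650 = -800340; wraps to 248236 = 00111100100110101100

00111100100110101100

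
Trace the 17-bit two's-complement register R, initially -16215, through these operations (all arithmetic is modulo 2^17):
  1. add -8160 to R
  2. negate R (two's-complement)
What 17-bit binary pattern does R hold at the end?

00101111100110111

Start: R = -16215 = 11100000010101001.
R = -16215 + (-8160) = -24375 = 11010000011001001
R = −(-24375) = 24375 = 00101111100110111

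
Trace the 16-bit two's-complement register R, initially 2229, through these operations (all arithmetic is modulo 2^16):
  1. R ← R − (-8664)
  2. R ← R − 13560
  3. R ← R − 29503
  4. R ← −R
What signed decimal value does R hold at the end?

Start: R = 2229 = 0000100010110101.
R = 2229 − (-8664) = 10893 = 0010101010001101
R = 10893 − 13560 = -2667 = 1111010110010101
R = -2667 − 29503 = -32170 = 1000001001010110
R = −(-32170) = 32170 = 0111110110101010

32170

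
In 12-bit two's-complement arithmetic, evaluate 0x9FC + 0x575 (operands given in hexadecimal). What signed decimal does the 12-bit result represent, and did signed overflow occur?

0x9FC = 100111111100 = -1540 (signed)
0x575 = 010101110101 = 1397 (signed)
  100111111100
+ 010101110101
= 111101110001
Result 111101110001: MSB = 1 → 3953 − 4096 = -143.
Addends have opposite signs, so signed overflow cannot occur.

-143; no overflow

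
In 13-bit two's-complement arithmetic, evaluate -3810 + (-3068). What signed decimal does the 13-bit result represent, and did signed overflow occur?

1314; overflow

-3810 → 1000100011110
-3068 → 1010000000100
  1000100011110
+ 1010000000100
= 0010100100010  (discard carry-out 1)
Result 0010100100010: MSB = 0 → value 1314.
Both addends are negative but the stored result is non-negative: signed overflow. The true value -3810 + (-3068) = -6878 lies outside [-4096, 4095].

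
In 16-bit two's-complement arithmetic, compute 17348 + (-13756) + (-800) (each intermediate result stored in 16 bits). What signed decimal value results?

2792

17348 + (-13756) = 3592 (0000111000001000)
3592 + (-800) = 2792 (0000101011101000)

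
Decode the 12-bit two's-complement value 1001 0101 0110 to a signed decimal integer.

MSB is 1, so the value is negative.
Unsigned reading: 2390. Subtract 2^12 = 4096: 2390 − 4096 = -1706.

-1706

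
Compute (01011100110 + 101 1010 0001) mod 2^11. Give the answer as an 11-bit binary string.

  01011100110
+ 10110100001
= 00010000111  (discard carry-out 1)

00010000111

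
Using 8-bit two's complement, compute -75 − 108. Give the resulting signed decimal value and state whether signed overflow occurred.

-75 → 10110101
108 → 01101100
Subtract via negate-and-add: invert 01101100 + 1 = 10010100 (i.e. -108).
  10110101
+ 10010100
= 01001001  (discard carry-out 1)
Result 01001001: MSB = 0 → value 73.
Both addends (after negating the subtrahend) are negative but the stored result is non-negative: signed overflow. The true value -75 − 108 = -183 lies outside [-128, 127].

73; overflow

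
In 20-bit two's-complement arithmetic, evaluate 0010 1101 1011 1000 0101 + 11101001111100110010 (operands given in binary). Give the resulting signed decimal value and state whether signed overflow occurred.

0010 1101 1011 1000 0101 → 00101101101110000101 = 187269 (signed)
11101001111100110010 = -90318 (signed)
  00101101101110000101
+ 11101001111100110010
= 00010111101010110111  (discard carry-out 1)
Result 00010111101010110111: MSB = 0 → value 96951.
Addends have opposite signs, so signed overflow cannot occur.

96951; no overflow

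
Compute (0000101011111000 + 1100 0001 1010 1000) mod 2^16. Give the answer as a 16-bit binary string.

1100110010100000

  0000101011111000
+ 1100000110101000
= 1100110010100000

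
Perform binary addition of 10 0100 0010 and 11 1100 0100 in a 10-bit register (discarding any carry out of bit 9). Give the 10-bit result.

1000000110

  1001000010
+ 1111000100
= 1000000110  (discard carry-out 1)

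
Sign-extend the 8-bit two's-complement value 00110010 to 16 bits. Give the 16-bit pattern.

MSB of 00110010 is 0; replicate it into the new high bits.
00000000|00110010 → 0000000000110010 (still 50).

0000000000110010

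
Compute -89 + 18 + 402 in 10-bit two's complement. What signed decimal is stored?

-89 + 18 = -71 (1110111001)
-71 + 402 = 331 (0101001011)

331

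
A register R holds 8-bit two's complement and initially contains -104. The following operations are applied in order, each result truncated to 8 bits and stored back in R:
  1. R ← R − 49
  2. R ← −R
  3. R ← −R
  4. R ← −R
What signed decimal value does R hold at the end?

-103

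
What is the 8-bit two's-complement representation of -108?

|-108| = 108 = 01101100 in 8 bits.
Invert the bits: 10010011. Add 1: 10010100.

10010100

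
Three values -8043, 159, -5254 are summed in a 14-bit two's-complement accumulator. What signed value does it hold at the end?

-8043 + 159 = -7884 (10000100110100)
-7884 + (-5254) = -13138 → wraps to 3246 (00110010101110)

3246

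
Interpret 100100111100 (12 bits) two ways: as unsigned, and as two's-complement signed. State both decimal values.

unsigned = 2364, signed = -1732

Unsigned: 100100111100 = 2364.
Signed: MSB=1 → 2364 − 4096 = -1732.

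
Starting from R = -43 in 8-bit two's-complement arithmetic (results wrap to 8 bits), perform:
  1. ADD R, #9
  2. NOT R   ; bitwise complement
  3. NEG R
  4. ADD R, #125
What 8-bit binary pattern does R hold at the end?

Start: R = -43 = 11010101.
R = -43 + 9 = -34 = 11011110
R = NOT 11011110 = 00100001 = 33
R = −(33) = -33 = 11011111
R = -33 + 125 = 92 = 01011100

01011100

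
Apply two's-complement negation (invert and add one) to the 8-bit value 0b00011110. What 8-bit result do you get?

11100010

Invert: 11100001. Add 1: 11100010.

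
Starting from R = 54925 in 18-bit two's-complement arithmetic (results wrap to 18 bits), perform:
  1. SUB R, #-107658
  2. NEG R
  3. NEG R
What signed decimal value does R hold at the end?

-99561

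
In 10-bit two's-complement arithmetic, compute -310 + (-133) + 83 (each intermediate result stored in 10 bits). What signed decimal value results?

-360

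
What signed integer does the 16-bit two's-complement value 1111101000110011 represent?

MSB is 1, so the value is negative.
Invert: 0000010111001100. Add 1: 0000010111001101 = 1485. So the value is −1485.

-1485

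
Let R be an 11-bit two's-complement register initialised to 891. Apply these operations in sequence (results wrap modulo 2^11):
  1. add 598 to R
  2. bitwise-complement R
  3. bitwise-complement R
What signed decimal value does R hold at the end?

Start: R = 891 = 01101111011.
R = 891 + 598 = 1489; wraps to -559 = 10111010001
R = NOT 10111010001 = 01000101110 = 558
R = NOT 01000101110 = 10111010001 = -559

-559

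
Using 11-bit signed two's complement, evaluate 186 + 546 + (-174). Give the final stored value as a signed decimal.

558

186 + 546 = 732 (01011011100)
732 + (-174) = 558 (01000101110)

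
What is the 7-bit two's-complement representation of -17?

1101111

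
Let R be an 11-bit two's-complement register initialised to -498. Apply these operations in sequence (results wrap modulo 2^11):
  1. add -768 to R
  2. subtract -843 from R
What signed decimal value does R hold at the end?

-423

Start: R = -498 = 11000001110.
R = -498 + (-768) = -1266; wraps to 782 = 01100001110
R = 782 − (-843) = 1625; wraps to -423 = 11001011001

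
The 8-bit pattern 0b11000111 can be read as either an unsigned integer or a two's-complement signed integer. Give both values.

Unsigned: 11000111 = 199.
Signed: MSB=1 → 199 − 256 = -57.

unsigned = 199, signed = -57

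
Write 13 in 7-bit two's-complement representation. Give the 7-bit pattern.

13 is non-negative, so write it directly in 7 bits: 0001101.

0001101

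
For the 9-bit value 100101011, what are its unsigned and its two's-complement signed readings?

unsigned = 299, signed = -213

Unsigned: 100101011 = 299.
Signed: MSB=1 → 299 − 512 = -213.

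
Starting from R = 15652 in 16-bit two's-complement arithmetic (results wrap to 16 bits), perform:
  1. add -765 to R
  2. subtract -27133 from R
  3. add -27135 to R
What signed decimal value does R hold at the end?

Start: R = 15652 = 0011110100100100.
R = 15652 + (-765) = 14887 = 0011101000100111
R = 14887 − (-27133) = 42020; wraps to -23516 = 1010010000100100
R = -23516 + (-27135) = -50651; wraps to 14885 = 0011101000100101

14885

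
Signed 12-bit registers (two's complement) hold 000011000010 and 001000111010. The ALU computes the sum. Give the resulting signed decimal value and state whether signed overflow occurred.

000011000010 = 194 (signed)
001000111010 = 570 (signed)
  000011000010
+ 001000111010
= 001011111100
Result 001011111100: MSB = 0 → value 764.
Both addends are non-negative and so is the stored result: no signed overflow.

764; no overflow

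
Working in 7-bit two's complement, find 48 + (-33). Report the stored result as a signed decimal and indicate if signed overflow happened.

15; no overflow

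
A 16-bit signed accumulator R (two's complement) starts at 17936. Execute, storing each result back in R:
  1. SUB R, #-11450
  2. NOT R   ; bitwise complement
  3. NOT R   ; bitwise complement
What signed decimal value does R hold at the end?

29386

Start: R = 17936 = 0100011000010000.
R = 17936 − (-11450) = 29386 = 0111001011001010
R = NOT 0111001011001010 = 1000110100110101 = -29387
R = NOT 1000110100110101 = 0111001011001010 = 29386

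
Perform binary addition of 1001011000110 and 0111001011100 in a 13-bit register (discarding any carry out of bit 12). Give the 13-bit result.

0000100100010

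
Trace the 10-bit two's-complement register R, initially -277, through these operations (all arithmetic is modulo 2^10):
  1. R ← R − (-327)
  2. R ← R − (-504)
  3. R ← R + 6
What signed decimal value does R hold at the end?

Start: R = -277 = 1011101011.
R = -277 − (-327) = 50 = 0000110010
R = 50 − (-504) = 554; wraps to -470 = 1000101010
R = -470 + 6 = -464 = 1000110000

-464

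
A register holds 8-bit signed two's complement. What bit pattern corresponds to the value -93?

|-93| = 93 = 01011101 in 8 bits.
Invert the bits: 10100010. Add 1: 10100011.

10100011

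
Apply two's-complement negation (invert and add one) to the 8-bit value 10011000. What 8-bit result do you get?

Invert: 01100111. Add 1: 01101000.
Check: 10011000 = -104, 01101000 = 104.

01101000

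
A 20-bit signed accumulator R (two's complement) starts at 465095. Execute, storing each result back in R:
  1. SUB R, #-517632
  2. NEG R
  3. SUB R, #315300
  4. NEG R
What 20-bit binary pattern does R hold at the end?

00111100111001101011

Start: R = 465095 = 01110001100011000111.
R = 465095 − (-517632) = 982727; wraps to -65849 = 11101111111011000111
R = −(-65849) = 65849 = 00010000000100111001
R = 65849 − 315300 = -249451 = 11000011000110010101
R = −(-249451) = 249451 = 00111100111001101011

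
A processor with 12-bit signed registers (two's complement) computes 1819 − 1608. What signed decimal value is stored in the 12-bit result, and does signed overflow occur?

1819 → 011100011011
1608 → 011001001000
Subtract via negate-and-add: invert 011001001000 + 1 = 100110111000 (i.e. -1608).
  011100011011
+ 100110111000
= 000011010011  (discard carry-out 1)
Result 000011010011: MSB = 0 → value 211.
Addends (after negating the subtrahend) have opposite signs, so signed overflow cannot occur.

211; no overflow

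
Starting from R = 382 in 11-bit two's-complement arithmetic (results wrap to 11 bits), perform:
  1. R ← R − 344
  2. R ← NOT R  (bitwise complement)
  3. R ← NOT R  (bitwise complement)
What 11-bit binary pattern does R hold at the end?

Start: R = 382 = 00101111110.
R = 382 − 344 = 38 = 00000100110
R = NOT 00000100110 = 11111011001 = -39
R = NOT 11111011001 = 00000100110 = 38

00000100110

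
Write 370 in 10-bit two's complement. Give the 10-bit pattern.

370 is non-negative, so write it directly in 10 bits: 0101110010.

0101110010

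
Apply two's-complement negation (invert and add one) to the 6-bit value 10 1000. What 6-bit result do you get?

011000

Invert: 010111. Add 1: 011000.
Check: 101000 = -24, 011000 = 24.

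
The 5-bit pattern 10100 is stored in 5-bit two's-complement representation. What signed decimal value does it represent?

MSB is 1, so the value is negative.
Unsigned reading: 20. Subtract 2^5 = 32: 20 − 32 = -12.

-12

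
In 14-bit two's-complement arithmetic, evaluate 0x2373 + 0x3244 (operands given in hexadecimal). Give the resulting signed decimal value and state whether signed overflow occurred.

5559; overflow

0x2373 = 10001101110011 = -7309 (signed)
0x3244 = 11001001000100 = -3516 (signed)
  10001101110011
+ 11001001000100
= 01010110110111  (discard carry-out 1)
Result 01010110110111: MSB = 0 → value 5559.
Both addends are negative but the stored result is non-negative: signed overflow. The true value -7309 + (-3516) = -10825 lies outside [-8192, 8191].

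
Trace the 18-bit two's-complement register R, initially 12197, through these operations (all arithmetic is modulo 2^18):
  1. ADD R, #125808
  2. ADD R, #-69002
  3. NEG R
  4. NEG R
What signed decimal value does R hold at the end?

Start: R = 12197 = 000010111110100101.
R = 12197 + 125808 = 138005; wraps to -124139 = 100001101100010101
R = -124139 + (-69002) = -193141; wraps to 69003 = 010000110110001011
R = −(69003) = -69003 = 101111001001110101
R = −(-69003) = 69003 = 010000110110001011

69003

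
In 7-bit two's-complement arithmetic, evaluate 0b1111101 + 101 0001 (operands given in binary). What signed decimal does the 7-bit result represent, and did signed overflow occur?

-50; no overflow

0b1111101 → 1111101 = -3 (signed)
101 0001 → 1010001 = -47 (signed)
  1111101
+ 1010001
= 1001110  (discard carry-out 1)
Result 1001110: MSB = 1 → 78 − 128 = -50.
Both addends are negative and so is the stored result: no signed overflow.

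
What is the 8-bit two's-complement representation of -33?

|-33| = 33 = 00100001 in 8 bits.
Invert the bits: 11011110. Add 1: 11011111.
Check: 11011111 reads as 223 − 256 = -33.

11011111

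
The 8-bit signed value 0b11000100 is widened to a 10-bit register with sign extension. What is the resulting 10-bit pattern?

1111000100

MSB of 11000100 is 1; replicate it into the new high bits.
11|11000100 → 1111000100 (still -60).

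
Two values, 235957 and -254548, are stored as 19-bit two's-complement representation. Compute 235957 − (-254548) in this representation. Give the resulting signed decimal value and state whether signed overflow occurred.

-33783; overflow

235957 → 0111001100110110101
-254548 → 1000001110110101100
Subtract via negate-and-add: invert 1000001110110101100 + 1 = 0111110001001010100 (i.e. 254548).
  0111001100110110101
+ 0111110001001010100
= 1110111110000001001
Result 1110111110000001001: MSB = 1 → 490505 − 524288 = -33783.
Both addends (after negating the subtrahend) are non-negative but the stored result is negative: signed overflow. The true value 235957 − (-254548) = 490505 lies outside [-262144, 262143].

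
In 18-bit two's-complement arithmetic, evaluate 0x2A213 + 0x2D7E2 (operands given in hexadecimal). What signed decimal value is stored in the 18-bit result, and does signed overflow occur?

0x2A213 = 101010001000010011 = -89581 (signed)
0x2D7E2 = 101101011111100010 = -75806 (signed)
  101010001000010011
+ 101101011111100010
= 010111100111110101  (discard carry-out 1)
Result 010111100111110101: MSB = 0 → value 96757.
Both addends are negative but the stored result is non-negative: signed overflow. The true value -89581 + (-75806) = -165387 lies outside [-131072, 131071].

96757; overflow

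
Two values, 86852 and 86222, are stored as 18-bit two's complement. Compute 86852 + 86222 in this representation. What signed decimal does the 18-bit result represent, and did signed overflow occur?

-89070; overflow

86852 → 010101001101000100
86222 → 010101000011001110
  010101001101000100
+ 010101000011001110
= 101010010000010010
Result 101010010000010010: MSB = 1 → 173074 − 262144 = -89070.
Both addends are non-negative but the stored result is negative: signed overflow. The true value 86852 + 86222 = 173074 lies outside [-131072, 131071].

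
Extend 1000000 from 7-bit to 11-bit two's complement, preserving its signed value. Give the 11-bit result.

MSB of 1000000 is 1; replicate it into the new high bits.
1111|1000000 → 11111000000 (still -64).

11111000000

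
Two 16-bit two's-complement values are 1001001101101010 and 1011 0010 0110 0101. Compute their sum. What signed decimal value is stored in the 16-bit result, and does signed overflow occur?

17871; overflow

1001001101101010 = -27798 (signed)
1011 0010 0110 0101 → 1011001001100101 = -19867 (signed)
  1001001101101010
+ 1011001001100101
= 0100010111001111  (discard carry-out 1)
Result 0100010111001111: MSB = 0 → value 17871.
Both addends are negative but the stored result is non-negative: signed overflow. The true value -27798 + (-19867) = -47665 lies outside [-32768, 32767].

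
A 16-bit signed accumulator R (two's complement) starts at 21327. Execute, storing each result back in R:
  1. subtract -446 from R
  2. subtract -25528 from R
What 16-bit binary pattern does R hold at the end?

1011100011000101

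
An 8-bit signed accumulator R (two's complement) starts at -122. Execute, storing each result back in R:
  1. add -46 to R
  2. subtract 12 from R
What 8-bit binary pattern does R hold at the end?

Start: R = -122 = 10000110.
R = -122 + (-46) = -168; wraps to 88 = 01011000
R = 88 − 12 = 76 = 01001100

01001100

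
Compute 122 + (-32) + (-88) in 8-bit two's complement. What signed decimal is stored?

2

122 + (-32) = 90 (01011010)
90 + (-88) = 2 (00000010)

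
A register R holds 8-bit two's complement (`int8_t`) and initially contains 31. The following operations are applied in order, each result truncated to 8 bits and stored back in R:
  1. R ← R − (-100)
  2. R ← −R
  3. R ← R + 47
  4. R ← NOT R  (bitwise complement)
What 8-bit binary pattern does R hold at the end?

Start: R = 31 = 00011111.
R = 31 − (-100) = 131; wraps to -125 = 10000011
R = −(-125) = 125 = 01111101
R = 125 + 47 = 172; wraps to -84 = 10101100
R = NOT 10101100 = 01010011 = 83

01010011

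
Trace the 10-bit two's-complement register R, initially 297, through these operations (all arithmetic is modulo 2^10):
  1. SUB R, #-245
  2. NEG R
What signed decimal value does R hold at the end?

Start: R = 297 = 0100101001.
R = 297 − (-245) = 542; wraps to -482 = 1000011110
R = −(-482) = 482 = 0111100010

482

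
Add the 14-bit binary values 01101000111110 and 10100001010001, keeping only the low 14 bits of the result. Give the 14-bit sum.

00001010001111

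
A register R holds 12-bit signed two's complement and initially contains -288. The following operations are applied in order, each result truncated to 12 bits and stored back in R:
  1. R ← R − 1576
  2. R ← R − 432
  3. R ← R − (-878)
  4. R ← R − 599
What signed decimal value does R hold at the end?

Start: R = -288 = 111011100000.
R = -288 − 1576 = -1864 = 100010111000
R = -1864 − 432 = -2296; wraps to 1800 = 011100001000
R = 1800 − (-878) = 2678; wraps to -1418 = 101001110110
R = -1418 − 599 = -2017 = 100000011111

-2017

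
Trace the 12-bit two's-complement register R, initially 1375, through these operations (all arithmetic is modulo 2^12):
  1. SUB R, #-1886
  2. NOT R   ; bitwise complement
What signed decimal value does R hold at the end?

Start: R = 1375 = 010101011111.
R = 1375 − (-1886) = 3261; wraps to -835 = 110010111101
R = NOT 110010111101 = 001101000010 = 834

834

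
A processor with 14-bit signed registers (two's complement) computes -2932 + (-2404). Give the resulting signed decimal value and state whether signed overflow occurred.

-5336; no overflow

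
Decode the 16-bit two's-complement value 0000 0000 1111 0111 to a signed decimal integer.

247

MSB is 0, so the value is non-negative: 0000000011110111 = 247.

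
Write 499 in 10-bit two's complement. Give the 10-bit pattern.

499 is non-negative, so write it directly in 10 bits: 0111110011.

0111110011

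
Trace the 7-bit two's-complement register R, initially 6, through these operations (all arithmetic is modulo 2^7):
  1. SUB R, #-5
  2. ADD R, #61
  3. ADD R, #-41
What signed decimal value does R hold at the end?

31

Start: R = 6 = 0000110.
R = 6 − (-5) = 11 = 0001011
R = 11 + 61 = 72; wraps to -56 = 1001000
R = -56 + (-41) = -97; wraps to 31 = 0011111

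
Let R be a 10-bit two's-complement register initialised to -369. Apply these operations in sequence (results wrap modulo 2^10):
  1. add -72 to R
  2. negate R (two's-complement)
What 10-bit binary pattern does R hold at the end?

0110111001

Start: R = -369 = 1010001111.
R = -369 + (-72) = -441 = 1001000111
R = −(-441) = 441 = 0110111001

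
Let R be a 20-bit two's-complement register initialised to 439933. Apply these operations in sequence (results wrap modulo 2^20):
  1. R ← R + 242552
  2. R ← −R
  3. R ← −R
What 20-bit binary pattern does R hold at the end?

Start: R = 439933 = 01101011011001111101.
R = 439933 + 242552 = 682485; wraps to -366091 = 10100110100111110101
R = −(-366091) = 366091 = 01011001011000001011
R = −(366091) = -366091 = 10100110100111110101

10100110100111110101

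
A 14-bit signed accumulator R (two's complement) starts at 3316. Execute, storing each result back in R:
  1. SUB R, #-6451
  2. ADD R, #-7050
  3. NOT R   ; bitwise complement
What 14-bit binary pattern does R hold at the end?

11010101100010

Start: R = 3316 = 00110011110100.
R = 3316 − (-6451) = 9767; wraps to -6617 = 10011000100111
R = -6617 + (-7050) = -13667; wraps to 2717 = 00101010011101
R = NOT 00101010011101 = 11010101100010 = -2718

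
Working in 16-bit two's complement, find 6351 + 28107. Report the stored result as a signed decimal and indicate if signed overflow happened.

6351 → 0001100011001111
28107 → 0110110111001011
  0001100011001111
+ 0110110111001011
= 1000011010011010
Result 1000011010011010: MSB = 1 → 34458 − 65536 = -31078.
Both addends are non-negative but the stored result is negative: signed overflow. The true value 6351 + 28107 = 34458 lies outside [-32768, 32767].

-31078; overflow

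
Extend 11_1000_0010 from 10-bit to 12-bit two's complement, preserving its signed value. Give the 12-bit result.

MSB of 1110000010 is 1; replicate it into the new high bits.
11|1110000010 → 111110000010 (still -126).

111110000010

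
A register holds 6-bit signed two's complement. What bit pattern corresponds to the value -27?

100101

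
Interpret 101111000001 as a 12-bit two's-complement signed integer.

-1087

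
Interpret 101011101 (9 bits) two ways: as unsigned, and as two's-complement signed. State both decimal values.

Unsigned: 101011101 = 349.
Signed: MSB=1 → 349 − 512 = -163.

unsigned = 349, signed = -163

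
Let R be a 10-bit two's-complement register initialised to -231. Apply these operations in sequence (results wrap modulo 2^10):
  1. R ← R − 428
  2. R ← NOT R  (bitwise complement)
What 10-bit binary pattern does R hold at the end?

1010010010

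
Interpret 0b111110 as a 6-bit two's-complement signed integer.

MSB is 1, so the value is negative.
Invert: 000001. Add 1: 000010 = 2. So the value is −2.

-2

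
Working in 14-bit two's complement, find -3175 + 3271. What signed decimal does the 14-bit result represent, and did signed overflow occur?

96; no overflow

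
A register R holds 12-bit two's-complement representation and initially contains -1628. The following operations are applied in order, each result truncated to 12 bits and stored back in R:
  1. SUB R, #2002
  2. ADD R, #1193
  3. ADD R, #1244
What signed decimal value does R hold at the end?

Start: R = -1628 = 100110100100.
R = -1628 − 2002 = -3630; wraps to 466 = 000111010010
R = 466 + 1193 = 1659 = 011001111011
R = 1659 + 1244 = 2903; wraps to -1193 = 101101010111

-1193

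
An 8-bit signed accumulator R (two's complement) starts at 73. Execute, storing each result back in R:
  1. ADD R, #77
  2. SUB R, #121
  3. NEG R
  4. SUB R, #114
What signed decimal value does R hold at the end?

Start: R = 73 = 01001001.
R = 73 + 77 = 150; wraps to -106 = 10010110
R = -106 − 121 = -227; wraps to 29 = 00011101
R = −(29) = -29 = 11100011
R = -29 − 114 = -143; wraps to 113 = 01110001

113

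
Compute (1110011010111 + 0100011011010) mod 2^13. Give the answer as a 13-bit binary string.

  1110011010111
+ 0100011011010
= 0010110110001  (discard carry-out 1)

0010110110001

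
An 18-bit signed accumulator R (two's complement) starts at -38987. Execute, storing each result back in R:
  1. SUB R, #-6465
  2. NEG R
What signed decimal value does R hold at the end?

32522

Start: R = -38987 = 110110011110110101.
R = -38987 − (-6465) = -32522 = 111000000011110110
R = −(-32522) = 32522 = 000111111100001010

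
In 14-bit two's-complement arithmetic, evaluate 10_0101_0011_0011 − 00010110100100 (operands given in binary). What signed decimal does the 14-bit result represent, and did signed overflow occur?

8079; overflow

10_0101_0011_0011 → 10010100110011 = -6861 (signed)
00010110100100 = 1444 (signed)
Subtract via negate-and-add: invert 00010110100100 + 1 = 11101001011100 (i.e. -1444).
  10010100110011
+ 11101001011100
= 01111110001111  (discard carry-out 1)
Result 01111110001111: MSB = 0 → value 8079.
Both addends (after negating the subtrahend) are negative but the stored result is non-negative: signed overflow. The true value -6861 − 1444 = -8305 lies outside [-8192, 8191].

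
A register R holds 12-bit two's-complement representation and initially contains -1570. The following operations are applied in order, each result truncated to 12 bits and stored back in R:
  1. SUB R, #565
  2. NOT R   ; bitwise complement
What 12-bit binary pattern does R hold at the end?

Start: R = -1570 = 100111011110.
R = -1570 − 565 = -2135; wraps to 1961 = 011110101001
R = NOT 011110101001 = 100001010110 = -1962

100001010110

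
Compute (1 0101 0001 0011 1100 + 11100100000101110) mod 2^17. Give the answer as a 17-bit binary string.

  10101000100111100
+ 11100100000101110
= 10001100101101010  (discard carry-out 1)

10001100101101010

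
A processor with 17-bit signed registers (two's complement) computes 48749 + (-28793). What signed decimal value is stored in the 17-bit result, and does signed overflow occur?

48749 → 01011111001101101
-28793 → 11000111110000111
  01011111001101101
+ 11000111110000111
= 00100110111110100  (discard carry-out 1)
Result 00100110111110100: MSB = 0 → value 19956.
Addends have opposite signs, so signed overflow cannot occur.

19956; no overflow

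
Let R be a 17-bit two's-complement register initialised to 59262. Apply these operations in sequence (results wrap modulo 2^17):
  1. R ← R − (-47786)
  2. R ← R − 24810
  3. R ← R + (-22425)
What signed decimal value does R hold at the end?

Start: R = 59262 = 01110011101111110.
R = 59262 − (-47786) = 107048; wraps to -24024 = 11010001000101000
R = -24024 − 24810 = -48834 = 10100000100111110
R = -48834 + (-22425) = -71259; wraps to 59813 = 01110100110100101

59813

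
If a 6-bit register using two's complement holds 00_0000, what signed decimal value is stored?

MSB is 0, so the value is non-negative: 000000 = 0.

0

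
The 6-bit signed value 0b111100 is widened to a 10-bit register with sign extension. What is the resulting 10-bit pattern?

1111111100

MSB of 111100 is 1; replicate it into the new high bits.
1111|111100 → 1111111100 (still -4).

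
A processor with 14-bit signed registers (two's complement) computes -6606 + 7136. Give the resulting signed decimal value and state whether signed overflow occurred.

-6606 → 10011000110010
7136 → 01101111100000
  10011000110010
+ 01101111100000
= 00001000010010  (discard carry-out 1)
Result 00001000010010: MSB = 0 → value 530.
Addends have opposite signs, so signed overflow cannot occur.

530; no overflow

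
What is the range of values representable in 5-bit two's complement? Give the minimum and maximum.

Minimum: −2^4 = -16.
Maximum: 2^4 − 1 = 15.

min = -16, max = 15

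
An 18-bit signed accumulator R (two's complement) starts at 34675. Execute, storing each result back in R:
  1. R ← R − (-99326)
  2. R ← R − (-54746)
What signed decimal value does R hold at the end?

-73397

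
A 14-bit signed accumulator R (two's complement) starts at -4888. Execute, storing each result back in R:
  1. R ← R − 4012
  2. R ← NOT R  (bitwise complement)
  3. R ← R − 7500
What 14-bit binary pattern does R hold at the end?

00010101110111

Start: R = -4888 = 10110011101000.
R = -4888 − 4012 = -8900; wraps to 7484 = 01110100111100
R = NOT 01110100111100 = 10001011000011 = -7485
R = -7485 − 7500 = -14985; wraps to 1399 = 00010101110111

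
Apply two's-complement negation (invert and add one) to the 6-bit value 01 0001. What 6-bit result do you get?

101111

Invert: 101110. Add 1: 101111.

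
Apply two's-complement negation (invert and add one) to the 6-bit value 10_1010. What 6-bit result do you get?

010110

Invert: 010101. Add 1: 010110.
Check: 101010 = -22, 010110 = 22.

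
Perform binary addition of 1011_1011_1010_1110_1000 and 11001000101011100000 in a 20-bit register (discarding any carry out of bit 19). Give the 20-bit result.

  10111011101011101000
+ 11001000101011100000
= 10000100010111001000  (discard carry-out 1)

10000100010111001000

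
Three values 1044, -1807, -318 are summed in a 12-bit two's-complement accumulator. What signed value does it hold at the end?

-1081

1044 + (-1807) = -763 (110100000101)
-763 + (-318) = -1081 (101111000111)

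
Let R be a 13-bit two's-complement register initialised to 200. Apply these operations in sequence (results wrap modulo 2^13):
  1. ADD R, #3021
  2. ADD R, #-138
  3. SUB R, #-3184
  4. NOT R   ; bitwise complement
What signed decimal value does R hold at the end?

1924

Start: R = 200 = 0000011001000.
R = 200 + 3021 = 3221 = 0110010010101
R = 3221 + (-138) = 3083 = 0110000001011
R = 3083 − (-3184) = 6267; wraps to -1925 = 1100001111011
R = NOT 1100001111011 = 0011110000100 = 1924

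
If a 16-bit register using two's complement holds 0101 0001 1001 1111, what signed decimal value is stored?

20895

MSB is 0, so the value is non-negative: 0101000110011111 = 20895.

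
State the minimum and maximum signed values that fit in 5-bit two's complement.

Minimum: −2^4 = -16.
Maximum: 2^4 − 1 = 15.

min = -16, max = 15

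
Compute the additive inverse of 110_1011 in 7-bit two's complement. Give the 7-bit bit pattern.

Invert: 0010100. Add 1: 0010101.

0010101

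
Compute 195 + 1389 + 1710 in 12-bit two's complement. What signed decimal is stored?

-802

195 + 1389 = 1584 (011000110000)
1584 + 1710 = 3294 → wraps to -802 (110011011110)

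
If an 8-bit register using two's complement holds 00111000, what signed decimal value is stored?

MSB is 0, so the value is non-negative: 00111000 = 56.

56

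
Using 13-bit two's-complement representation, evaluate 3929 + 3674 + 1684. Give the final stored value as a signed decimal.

1095

3929 + 3674 = 7603 → wraps to -589 (1110110110011)
-589 + 1684 = 1095 (0010001000111)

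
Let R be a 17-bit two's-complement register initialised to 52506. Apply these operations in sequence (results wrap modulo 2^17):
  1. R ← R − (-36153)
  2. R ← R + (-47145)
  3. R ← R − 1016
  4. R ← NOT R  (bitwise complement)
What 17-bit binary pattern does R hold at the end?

Start: R = 52506 = 01100110100011010.
R = 52506 − (-36153) = 88659; wraps to -42413 = 10101101001010011
R = -42413 + (-47145) = -89558; wraps to 41514 = 01010001000101010
R = 41514 − 1016 = 40498 = 01001111000110010
R = NOT 01001111000110010 = 10110000111001101 = -40499

10110000111001101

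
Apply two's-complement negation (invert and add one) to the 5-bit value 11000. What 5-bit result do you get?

Invert: 00111. Add 1: 01000.
Check: 11000 = -8, 01000 = 8.

01000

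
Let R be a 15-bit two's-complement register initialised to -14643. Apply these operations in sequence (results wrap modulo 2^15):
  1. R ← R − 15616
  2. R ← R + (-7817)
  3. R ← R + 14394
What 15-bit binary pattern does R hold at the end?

010001101111110

Start: R = -14643 = 100011011001101.
R = -14643 − 15616 = -30259; wraps to 2509 = 000100111001101
R = 2509 + (-7817) = -5308 = 110101101000100
R = -5308 + 14394 = 9086 = 010001101111110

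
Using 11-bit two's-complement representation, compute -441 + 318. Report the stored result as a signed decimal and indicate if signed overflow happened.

-123; no overflow

-441 → 11001000111
318 → 00100111110
  11001000111
+ 00100111110
= 11110000101
Result 11110000101: MSB = 1 → 1925 − 2048 = -123.
Addends have opposite signs, so signed overflow cannot occur.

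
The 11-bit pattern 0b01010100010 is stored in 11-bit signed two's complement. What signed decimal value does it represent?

674

MSB is 0, so the value is non-negative: 01010100010 = 674.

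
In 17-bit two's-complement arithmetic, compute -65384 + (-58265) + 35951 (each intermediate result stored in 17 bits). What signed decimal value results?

43374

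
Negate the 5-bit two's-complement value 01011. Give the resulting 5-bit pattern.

10101

Invert: 10100. Add 1: 10101.
Check: 01011 = 11, 10101 = -11.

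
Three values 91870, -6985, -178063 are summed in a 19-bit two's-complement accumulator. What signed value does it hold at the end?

-93178

91870 + (-6985) = 84885 (0010100101110010101)
84885 + (-178063) = -93178 (1101001010000000110)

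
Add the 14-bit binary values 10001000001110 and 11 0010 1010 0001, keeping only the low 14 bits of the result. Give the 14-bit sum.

  10001000001110
+ 11001010100001
= 01010010101111  (discard carry-out 1)

01010010101111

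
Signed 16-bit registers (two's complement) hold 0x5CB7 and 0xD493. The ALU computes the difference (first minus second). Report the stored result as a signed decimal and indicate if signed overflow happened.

-30684; overflow

0x5CB7 = 0101110010110111 = 23735 (signed)
0xD493 = 1101010010010011 = -11117 (signed)
Subtract via negate-and-add: invert 1101010010010011 + 1 = 0010101101101101 (i.e. 11117).
  0101110010110111
+ 0010101101101101
= 1000100000100100
Result 1000100000100100: MSB = 1 → 34852 − 65536 = -30684.
Both addends (after negating the subtrahend) are non-negative but the stored result is negative: signed overflow. The true value 23735 − (-11117) = 34852 lies outside [-32768, 32767].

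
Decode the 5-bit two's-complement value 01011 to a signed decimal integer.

11

MSB is 0, so the value is non-negative: 01011 = 11.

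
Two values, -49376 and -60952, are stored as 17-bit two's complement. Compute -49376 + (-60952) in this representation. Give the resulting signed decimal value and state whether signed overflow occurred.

20744; overflow

-49376 → 10011111100100000
-60952 → 10001000111101000
  10011111100100000
+ 10001000111101000
= 00101000100001000  (discard carry-out 1)
Result 00101000100001000: MSB = 0 → value 20744.
Both addends are negative but the stored result is non-negative: signed overflow. The true value -49376 + (-60952) = -110328 lies outside [-65536, 65535].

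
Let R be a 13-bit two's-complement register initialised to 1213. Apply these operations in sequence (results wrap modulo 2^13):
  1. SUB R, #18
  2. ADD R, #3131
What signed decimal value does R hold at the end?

-3866

Start: R = 1213 = 0010010111101.
R = 1213 − 18 = 1195 = 0010010101011
R = 1195 + 3131 = 4326; wraps to -3866 = 1000011100110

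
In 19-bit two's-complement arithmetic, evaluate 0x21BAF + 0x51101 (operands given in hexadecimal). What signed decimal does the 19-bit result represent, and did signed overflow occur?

-54096; no overflow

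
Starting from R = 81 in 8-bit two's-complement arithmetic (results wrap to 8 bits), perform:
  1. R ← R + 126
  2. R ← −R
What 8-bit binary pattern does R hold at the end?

Start: R = 81 = 01010001.
R = 81 + 126 = 207; wraps to -49 = 11001111
R = −(-49) = 49 = 00110001

00110001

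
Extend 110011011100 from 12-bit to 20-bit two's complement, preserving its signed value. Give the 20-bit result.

MSB of 110011011100 is 1; replicate it into the new high bits.
11111111|110011011100 → 11111111110011011100 (still -804).

11111111110011011100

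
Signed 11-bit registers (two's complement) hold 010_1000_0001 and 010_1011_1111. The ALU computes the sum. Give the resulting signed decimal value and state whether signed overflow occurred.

-704; overflow

010_1000_0001 → 01010000001 = 641 (signed)
010_1011_1111 → 01010111111 = 703 (signed)
  01010000001
+ 01010111111
= 10101000000
Result 10101000000: MSB = 1 → 1344 − 2048 = -704.
Both addends are non-negative but the stored result is negative: signed overflow. The true value 641 + 703 = 1344 lies outside [-1024, 1023].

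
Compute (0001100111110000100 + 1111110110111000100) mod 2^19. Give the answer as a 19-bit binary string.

  0001100111110000100
+ 1111110110111000100
= 0001011110101001000  (discard carry-out 1)

0001011110101001000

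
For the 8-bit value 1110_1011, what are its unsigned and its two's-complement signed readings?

Unsigned: 11101011 = 235.
Signed: MSB=1 → 235 − 256 = -21.

unsigned = 235, signed = -21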